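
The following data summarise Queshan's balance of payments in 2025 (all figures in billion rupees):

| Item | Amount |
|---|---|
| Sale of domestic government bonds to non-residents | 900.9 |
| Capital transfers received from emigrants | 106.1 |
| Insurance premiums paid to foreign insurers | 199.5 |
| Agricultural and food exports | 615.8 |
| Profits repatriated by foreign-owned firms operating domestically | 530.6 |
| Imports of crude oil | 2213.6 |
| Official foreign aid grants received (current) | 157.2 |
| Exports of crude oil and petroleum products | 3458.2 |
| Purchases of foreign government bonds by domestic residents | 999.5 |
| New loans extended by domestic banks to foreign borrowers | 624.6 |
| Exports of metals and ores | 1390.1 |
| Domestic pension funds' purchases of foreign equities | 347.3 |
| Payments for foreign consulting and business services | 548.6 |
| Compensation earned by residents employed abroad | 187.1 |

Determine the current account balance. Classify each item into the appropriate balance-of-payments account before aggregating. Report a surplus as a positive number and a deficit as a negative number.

Goods: 3458.2 + 615.8 - 2213.6 + 1390.1 = 3250.5
Services: -548.6 - 199.5 = -748.1
Primary income: 187.1 - 530.6 = -343.5
Secondary income: 157.2
Current account = 3250.5 + (-748.1) + (-343.5) + 157.2 = 2316.1
(Excluded from the current account — financial account: sale of domestic government bonds to non-residents 900.9, purchases of foreign government bonds by domestic residents 999.5, new loans extended by domestic banks to foreign borrowers 624.6, domestic pension funds' purchases of foreign equities 347.3; capital account: capital transfers received from emigrants 106.1.)

2316.1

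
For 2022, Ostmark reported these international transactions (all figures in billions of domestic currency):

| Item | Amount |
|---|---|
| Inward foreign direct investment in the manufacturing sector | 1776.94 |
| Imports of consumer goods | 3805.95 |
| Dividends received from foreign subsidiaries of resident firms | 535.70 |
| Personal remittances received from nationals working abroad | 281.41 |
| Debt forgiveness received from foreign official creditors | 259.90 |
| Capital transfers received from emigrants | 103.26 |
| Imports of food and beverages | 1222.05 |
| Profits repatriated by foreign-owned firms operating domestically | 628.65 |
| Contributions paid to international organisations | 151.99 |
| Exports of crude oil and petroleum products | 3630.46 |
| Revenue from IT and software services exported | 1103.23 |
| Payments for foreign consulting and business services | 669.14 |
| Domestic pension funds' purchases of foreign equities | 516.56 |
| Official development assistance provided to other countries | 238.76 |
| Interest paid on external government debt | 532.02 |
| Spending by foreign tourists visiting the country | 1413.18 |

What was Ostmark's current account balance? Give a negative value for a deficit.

Goods: -3805.95 + 3630.46 - 1222.05 = -1397.54
Services: 1103.23 + 1413.18 - 669.14 = 1847.27
Primary income: -628.65 + 535.70 - 532.02 = -624.97
Secondary income: -238.76 + 281.41 - 151.99 = -109.34
Current account = (-1397.54) + 1847.27 + (-624.97) + (-109.34) = -284.58
(Excluded from the current account — financial account: inward foreign direct investment in the manufacturing sector 1776.94, domestic pension funds' purchases of foreign equities 516.56; capital account: debt forgiveness received from foreign official creditors 259.90, capital transfers received from emigrants 103.26.)

-284.58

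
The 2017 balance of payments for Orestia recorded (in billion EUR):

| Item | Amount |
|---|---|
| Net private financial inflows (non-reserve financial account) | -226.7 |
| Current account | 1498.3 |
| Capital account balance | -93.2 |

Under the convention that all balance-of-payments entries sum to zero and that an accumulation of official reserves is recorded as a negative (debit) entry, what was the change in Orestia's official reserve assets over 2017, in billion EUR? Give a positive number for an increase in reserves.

1178.4

Official reserve transactions balance = -(1498.3 + (-93.2) + (-226.7)) = -1178.4
An accumulation of reserves is recorded as a debit (negative entry), so the change in the stock of reserves is the negative of that balance.
Change in official reserves = -(-1178.4) = 1178.4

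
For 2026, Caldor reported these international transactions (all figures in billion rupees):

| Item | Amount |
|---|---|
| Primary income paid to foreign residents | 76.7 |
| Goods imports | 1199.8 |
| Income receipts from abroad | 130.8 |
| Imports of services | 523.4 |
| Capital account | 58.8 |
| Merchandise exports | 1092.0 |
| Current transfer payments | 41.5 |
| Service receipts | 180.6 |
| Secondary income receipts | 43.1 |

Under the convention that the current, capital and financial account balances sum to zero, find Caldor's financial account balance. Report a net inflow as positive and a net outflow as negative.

336.1

Goods balance = 1092.0 - 1199.8 = -107.8
Services balance = 180.6 - 523.4 = -342.8
Trade balance (goods + services) = -107.8 + (-342.8) = -450.6
Net primary income = 130.8 - 76.7 = 54.1
Net secondary income = 43.1 - 41.5 = 1.6
Current account = -450.6 + 54.1 + 1.6 = -394.9
Financial account = -(-394.9 + 58.8) = 336.1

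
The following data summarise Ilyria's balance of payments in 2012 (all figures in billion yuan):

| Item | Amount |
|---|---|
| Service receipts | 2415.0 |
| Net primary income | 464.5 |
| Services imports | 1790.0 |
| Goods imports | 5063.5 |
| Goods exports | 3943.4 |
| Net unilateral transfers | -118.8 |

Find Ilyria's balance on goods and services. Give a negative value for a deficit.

Goods balance = 3943.4 - 5063.5 = -1120.1
Services balance = 2415.0 - 1790.0 = 625.0
Trade balance (goods + services) = -1120.1 + 625.0 = -495.1

-495.1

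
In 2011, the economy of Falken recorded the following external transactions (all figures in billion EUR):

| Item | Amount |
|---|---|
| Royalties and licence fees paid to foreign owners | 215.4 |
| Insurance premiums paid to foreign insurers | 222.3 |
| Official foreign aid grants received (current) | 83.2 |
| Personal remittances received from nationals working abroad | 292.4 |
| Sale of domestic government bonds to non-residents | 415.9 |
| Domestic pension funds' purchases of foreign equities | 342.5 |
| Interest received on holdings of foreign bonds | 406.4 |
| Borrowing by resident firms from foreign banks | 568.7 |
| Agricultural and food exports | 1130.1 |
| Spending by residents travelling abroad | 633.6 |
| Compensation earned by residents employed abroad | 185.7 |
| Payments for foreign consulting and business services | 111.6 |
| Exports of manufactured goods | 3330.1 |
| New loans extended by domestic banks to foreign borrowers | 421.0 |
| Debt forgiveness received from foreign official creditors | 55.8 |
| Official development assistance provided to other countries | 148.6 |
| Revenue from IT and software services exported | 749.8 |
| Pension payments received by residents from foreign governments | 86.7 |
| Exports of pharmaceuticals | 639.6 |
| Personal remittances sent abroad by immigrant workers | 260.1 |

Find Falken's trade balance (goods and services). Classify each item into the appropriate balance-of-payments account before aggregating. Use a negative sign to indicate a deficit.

Goods: 1130.1 + 639.6 + 3330.1 = 5099.8
Services: 749.8 - 215.4 - 633.6 - 111.6 - 222.3 = -433.1
Trade balance = 5099.8 + (-433.1) = 4666.7
(Excluded from the trade balance — secondary income: official foreign aid grants received (current) 83.2, personal remittances received from nationals working abroad 292.4, official development assistance provided to other countries 148.6, pension payments received by residents from foreign governments 86.7, personal remittances sent abroad by immigrant workers 260.1; financial account: sale of domestic government bonds to non-residents 415.9, domestic pension funds' purchases of foreign equities 342.5, borrowing by resident firms from foreign banks 568.7, new loans extended by domestic banks to foreign borrowers 421.0; primary income: interest received on holdings of foreign bonds 406.4, compensation earned by residents employed abroad 185.7; capital account: debt forgiveness received from foreign official creditors 55.8.)

4666.7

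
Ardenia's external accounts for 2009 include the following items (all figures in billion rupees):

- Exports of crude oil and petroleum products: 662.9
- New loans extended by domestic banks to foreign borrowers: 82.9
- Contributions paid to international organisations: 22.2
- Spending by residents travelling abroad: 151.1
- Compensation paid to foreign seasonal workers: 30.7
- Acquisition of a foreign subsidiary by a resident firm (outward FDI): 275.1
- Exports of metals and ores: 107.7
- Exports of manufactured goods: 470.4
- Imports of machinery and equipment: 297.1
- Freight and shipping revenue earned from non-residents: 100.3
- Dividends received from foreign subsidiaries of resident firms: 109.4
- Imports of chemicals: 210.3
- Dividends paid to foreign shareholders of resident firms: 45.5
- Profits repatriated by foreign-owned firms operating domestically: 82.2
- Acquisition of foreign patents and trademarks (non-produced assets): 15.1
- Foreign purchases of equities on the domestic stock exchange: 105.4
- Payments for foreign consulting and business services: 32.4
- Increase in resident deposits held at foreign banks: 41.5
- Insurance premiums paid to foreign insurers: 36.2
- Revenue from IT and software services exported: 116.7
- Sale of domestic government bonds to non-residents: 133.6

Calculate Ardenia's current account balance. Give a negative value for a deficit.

659.7

Goods: -297.1 + 662.9 + 107.7 - 210.3 + 470.4 = 733.6
Services: -36.2 + 116.7 - 151.1 - 32.4 + 100.3 = -2.7
Primary income: -45.5 - 30.7 + 109.4 - 82.2 = -49.0
Secondary income: -22.2
Current account = 733.6 + (-2.7) + (-49.0) + (-22.2) = 659.7
(Excluded from the current account — financial account: new loans extended by domestic banks to foreign borrowers 82.9, acquisition of a foreign subsidiary by a resident firm (outward FDI) 275.1, foreign purchases of equities on the domestic stock exchange 105.4, increase in resident deposits held at foreign banks 41.5, sale of domestic government bonds to non-residents 133.6; capital account: acquisition of foreign patents and trademarks (non-produced assets) 15.1.)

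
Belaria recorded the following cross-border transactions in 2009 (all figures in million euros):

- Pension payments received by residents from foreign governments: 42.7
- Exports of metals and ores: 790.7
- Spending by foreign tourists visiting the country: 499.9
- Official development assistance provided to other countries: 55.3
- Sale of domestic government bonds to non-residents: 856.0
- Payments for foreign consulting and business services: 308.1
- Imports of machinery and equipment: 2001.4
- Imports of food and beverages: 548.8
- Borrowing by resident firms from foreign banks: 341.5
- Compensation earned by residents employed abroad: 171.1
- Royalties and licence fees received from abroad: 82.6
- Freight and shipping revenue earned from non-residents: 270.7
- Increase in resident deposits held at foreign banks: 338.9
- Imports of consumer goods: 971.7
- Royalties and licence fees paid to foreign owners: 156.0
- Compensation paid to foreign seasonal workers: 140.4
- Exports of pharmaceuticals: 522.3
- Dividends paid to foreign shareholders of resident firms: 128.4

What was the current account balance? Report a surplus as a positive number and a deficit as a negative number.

Goods: 790.7 - 2001.4 - 548.8 + 522.3 - 971.7 = -2208.9
Services: -156.0 + 499.9 + 82.6 + 270.7 - 308.1 = 389.1
Primary income: -128.4 - 140.4 + 171.1 = -97.7
Secondary income: -55.3 + 42.7 = -12.6
Current account = (-2208.9) + 389.1 + (-97.7) + (-12.6) = -1930.1
(Excluded from the current account — financial account: sale of domestic government bonds to non-residents 856.0, borrowing by resident firms from foreign banks 341.5, increase in resident deposits held at foreign banks 338.9.)

-1930.1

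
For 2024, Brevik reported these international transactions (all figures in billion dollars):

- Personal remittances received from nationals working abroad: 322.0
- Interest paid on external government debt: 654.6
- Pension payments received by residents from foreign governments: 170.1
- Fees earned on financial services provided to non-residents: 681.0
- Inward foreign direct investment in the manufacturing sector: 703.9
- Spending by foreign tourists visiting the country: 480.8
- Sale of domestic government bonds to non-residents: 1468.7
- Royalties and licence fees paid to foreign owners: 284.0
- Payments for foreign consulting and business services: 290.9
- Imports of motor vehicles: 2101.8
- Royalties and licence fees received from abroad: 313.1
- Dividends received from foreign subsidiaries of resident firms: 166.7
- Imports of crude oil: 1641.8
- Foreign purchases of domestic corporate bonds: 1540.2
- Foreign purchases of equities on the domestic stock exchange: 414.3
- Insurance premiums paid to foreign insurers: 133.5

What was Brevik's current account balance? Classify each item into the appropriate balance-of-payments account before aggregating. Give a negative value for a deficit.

-2972.9

Goods: -2101.8 - 1641.8 = -3743.6
Services: -284.0 + 313.1 - 133.5 + 681.0 - 290.9 + 480.8 = 766.5
Primary income: -654.6 + 166.7 = -487.9
Secondary income: 170.1 + 322.0 = 492.1
Current account = (-3743.6) + 766.5 + (-487.9) + 492.1 = -2972.9
(Excluded from the current account — financial account: inward foreign direct investment in the manufacturing sector 703.9, sale of domestic government bonds to non-residents 1468.7, foreign purchases of domestic corporate bonds 1540.2, foreign purchases of equities on the domestic stock exchange 414.3.)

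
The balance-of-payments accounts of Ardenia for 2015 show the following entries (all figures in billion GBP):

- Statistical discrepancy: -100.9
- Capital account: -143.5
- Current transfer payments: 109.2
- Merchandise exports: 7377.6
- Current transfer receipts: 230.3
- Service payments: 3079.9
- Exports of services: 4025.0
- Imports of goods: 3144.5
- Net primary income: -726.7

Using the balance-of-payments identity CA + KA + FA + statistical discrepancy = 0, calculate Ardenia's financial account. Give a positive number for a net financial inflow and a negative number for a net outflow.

-4328.2

Goods balance = 7377.6 - 3144.5 = 4233.1
Services balance = 4025.0 - 3079.9 = 945.1
Trade balance (goods + services) = 4233.1 + 945.1 = 5178.2
Net primary income = -726.7
Net secondary income = 230.3 - 109.2 = 121.1
Current account = 5178.2 + (-726.7) + 121.1 = 4572.6
Financial account = -(4572.6 + (-143.5) + (-100.9)) = -4328.2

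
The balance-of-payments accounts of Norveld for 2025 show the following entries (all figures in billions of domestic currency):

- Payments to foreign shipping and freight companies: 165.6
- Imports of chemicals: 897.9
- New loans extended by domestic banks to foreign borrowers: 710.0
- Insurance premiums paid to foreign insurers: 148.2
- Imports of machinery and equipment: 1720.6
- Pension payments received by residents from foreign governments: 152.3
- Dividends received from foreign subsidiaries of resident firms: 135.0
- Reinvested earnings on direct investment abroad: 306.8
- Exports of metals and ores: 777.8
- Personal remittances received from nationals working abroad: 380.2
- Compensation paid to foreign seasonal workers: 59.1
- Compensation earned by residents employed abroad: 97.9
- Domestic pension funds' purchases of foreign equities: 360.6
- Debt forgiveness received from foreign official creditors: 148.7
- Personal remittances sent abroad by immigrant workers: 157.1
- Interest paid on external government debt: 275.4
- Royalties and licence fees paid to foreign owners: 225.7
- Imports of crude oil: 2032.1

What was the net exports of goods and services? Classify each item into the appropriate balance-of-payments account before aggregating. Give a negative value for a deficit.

Goods: -897.9 + 777.8 - 1720.6 - 2032.1 = -3872.8
Services: -165.6 - 148.2 - 225.7 = -539.5
Trade balance = -3872.8 + (-539.5) = -4412.3
(Excluded from the trade balance — financial account: new loans extended by domestic banks to foreign borrowers 710.0, domestic pension funds' purchases of foreign equities 360.6; secondary income: pension payments received by residents from foreign governments 152.3, personal remittances received from nationals working abroad 380.2, personal remittances sent abroad by immigrant workers 157.1; primary income: dividends received from foreign subsidiaries of resident firms 135.0, reinvested earnings on direct investment abroad 306.8, compensation paid to foreign seasonal workers 59.1, compensation earned by residents employed abroad 97.9, interest paid on external government debt 275.4; capital account: debt forgiveness received from foreign official creditors 148.7.)

-4412.3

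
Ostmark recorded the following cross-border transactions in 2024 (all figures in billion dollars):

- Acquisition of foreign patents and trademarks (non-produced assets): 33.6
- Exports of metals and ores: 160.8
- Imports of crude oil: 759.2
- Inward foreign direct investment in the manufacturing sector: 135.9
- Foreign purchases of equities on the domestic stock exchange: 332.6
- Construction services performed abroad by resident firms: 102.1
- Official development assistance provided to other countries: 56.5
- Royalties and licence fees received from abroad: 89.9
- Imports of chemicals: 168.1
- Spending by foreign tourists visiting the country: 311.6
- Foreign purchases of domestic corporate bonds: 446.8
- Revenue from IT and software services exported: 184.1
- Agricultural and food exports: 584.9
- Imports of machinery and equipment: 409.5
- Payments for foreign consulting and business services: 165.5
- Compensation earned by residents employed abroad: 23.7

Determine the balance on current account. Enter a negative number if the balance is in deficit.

Goods: 160.8 + 584.9 - 409.5 - 168.1 - 759.2 = -591.1
Services: -165.5 + 102.1 + 184.1 + 311.6 + 89.9 = 522.2
Primary income: 23.7
Secondary income: -56.5
Current account = (-591.1) + 522.2 + 23.7 + (-56.5) = -101.7
(Excluded from the current account — capital account: acquisition of foreign patents and trademarks (non-produced assets) 33.6; financial account: inward foreign direct investment in the manufacturing sector 135.9, foreign purchases of equities on the domestic stock exchange 332.6, foreign purchases of domestic corporate bonds 446.8.)

-101.7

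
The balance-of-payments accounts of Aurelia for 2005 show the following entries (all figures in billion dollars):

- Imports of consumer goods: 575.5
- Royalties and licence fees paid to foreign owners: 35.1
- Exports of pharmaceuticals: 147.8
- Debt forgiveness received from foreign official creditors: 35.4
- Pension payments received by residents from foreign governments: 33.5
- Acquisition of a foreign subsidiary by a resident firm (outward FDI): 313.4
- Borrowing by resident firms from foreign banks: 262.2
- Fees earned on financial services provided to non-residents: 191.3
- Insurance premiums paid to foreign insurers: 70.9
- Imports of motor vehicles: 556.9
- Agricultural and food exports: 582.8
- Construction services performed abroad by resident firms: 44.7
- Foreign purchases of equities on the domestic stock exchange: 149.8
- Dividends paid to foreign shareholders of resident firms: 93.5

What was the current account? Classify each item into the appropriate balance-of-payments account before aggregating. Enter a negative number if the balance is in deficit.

Goods: -556.9 + 147.8 - 575.5 + 582.8 = -401.8
Services: -70.9 + 191.3 + 44.7 - 35.1 = 130.0
Primary income: -93.5
Secondary income: 33.5
Current account = (-401.8) + 130.0 + (-93.5) + 33.5 = -331.8
(Excluded from the current account — capital account: debt forgiveness received from foreign official creditors 35.4; financial account: acquisition of a foreign subsidiary by a resident firm (outward FDI) 313.4, borrowing by resident firms from foreign banks 262.2, foreign purchases of equities on the domestic stock exchange 149.8.)

-331.8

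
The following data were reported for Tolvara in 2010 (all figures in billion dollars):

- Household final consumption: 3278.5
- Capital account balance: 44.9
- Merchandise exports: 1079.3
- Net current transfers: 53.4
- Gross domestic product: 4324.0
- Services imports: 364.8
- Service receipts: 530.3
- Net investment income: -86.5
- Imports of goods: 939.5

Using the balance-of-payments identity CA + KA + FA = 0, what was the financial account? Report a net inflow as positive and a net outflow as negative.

-317.1

Goods balance = 1079.3 - 939.5 = 139.8
Services balance = 530.3 - 364.8 = 165.5
Trade balance (goods + services) = 139.8 + 165.5 = 305.3
Net primary income = -86.5
Net secondary income = 53.4
Current account = 305.3 + (-86.5) + 53.4 = 272.2
Financial account = -(272.2 + 44.9) = -317.1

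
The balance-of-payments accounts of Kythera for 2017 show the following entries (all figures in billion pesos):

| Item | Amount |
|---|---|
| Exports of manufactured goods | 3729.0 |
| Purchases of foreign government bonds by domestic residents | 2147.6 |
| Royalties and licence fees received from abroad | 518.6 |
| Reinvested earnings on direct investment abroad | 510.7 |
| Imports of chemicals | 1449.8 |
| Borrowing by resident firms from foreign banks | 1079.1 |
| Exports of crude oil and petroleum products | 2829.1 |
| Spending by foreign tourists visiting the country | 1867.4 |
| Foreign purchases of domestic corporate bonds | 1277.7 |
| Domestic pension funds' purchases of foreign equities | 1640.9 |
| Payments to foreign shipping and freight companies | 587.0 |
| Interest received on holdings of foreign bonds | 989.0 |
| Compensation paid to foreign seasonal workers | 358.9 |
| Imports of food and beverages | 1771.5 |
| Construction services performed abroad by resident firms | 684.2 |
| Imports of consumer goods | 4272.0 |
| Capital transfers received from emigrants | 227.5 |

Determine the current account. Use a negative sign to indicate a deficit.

Goods: -4272.0 + 3729.0 - 1771.5 + 2829.1 - 1449.8 = -935.2
Services: 684.2 + 518.6 + 1867.4 - 587.0 = 2483.2
Primary income: 510.7 - 358.9 + 989.0 = 1140.8
Current account = (-935.2) + 2483.2 + 1140.8 = 2688.8
(Excluded from the current account — financial account: purchases of foreign government bonds by domestic residents 2147.6, borrowing by resident firms from foreign banks 1079.1, foreign purchases of domestic corporate bonds 1277.7, domestic pension funds' purchases of foreign equities 1640.9; capital account: capital transfers received from emigrants 227.5.)

2688.8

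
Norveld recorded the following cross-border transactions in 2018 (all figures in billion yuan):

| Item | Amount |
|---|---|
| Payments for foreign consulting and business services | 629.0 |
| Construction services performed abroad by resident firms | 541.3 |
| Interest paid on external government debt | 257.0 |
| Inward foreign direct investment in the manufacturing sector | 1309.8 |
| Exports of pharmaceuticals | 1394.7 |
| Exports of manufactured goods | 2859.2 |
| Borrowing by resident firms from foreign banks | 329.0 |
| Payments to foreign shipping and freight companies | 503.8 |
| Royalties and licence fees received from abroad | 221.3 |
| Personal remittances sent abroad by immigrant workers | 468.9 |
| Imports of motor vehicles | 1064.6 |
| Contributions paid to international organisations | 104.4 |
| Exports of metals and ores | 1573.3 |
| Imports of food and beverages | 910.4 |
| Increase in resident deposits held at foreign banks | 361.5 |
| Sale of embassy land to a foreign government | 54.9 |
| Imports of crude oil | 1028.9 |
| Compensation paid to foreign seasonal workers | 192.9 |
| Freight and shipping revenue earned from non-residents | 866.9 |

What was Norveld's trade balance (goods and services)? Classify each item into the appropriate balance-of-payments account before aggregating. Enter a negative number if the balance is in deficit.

3320.0

Goods: -910.4 + 2859.2 - 1064.6 + 1573.3 - 1028.9 + 1394.7 = 2823.3
Services: -629.0 + 541.3 + 866.9 - 503.8 + 221.3 = 496.7
Trade balance = 2823.3 + 496.7 = 3320.0
(Excluded from the trade balance — primary income: interest paid on external government debt 257.0, compensation paid to foreign seasonal workers 192.9; financial account: inward foreign direct investment in the manufacturing sector 1309.8, borrowing by resident firms from foreign banks 329.0, increase in resident deposits held at foreign banks 361.5; secondary income: personal remittances sent abroad by immigrant workers 468.9, contributions paid to international organisations 104.4; capital account: sale of embassy land to a foreign government 54.9.)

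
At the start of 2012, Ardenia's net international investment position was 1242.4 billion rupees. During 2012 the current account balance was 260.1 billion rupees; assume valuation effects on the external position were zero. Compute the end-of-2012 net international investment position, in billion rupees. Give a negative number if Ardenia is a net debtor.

With no valuation effects, change in NIIP = current account = 260.1
End-of-year NIIP = 1242.4 + 260.1 = 1502.5

1502.5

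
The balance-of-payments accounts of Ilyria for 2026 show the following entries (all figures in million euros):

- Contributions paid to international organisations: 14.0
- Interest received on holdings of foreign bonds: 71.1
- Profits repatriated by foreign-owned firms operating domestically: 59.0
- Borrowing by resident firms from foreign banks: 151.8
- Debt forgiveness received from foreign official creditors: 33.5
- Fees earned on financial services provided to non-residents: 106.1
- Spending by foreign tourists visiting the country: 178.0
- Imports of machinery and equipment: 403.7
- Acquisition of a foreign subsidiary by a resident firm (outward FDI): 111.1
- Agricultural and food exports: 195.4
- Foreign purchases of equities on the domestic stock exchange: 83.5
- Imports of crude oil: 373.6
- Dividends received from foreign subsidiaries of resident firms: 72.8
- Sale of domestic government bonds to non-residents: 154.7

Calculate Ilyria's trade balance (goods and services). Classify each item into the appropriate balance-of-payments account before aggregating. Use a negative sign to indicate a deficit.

-297.8

Goods: -373.6 - 403.7 + 195.4 = -581.9
Services: 106.1 + 178.0 = 284.1
Trade balance = -581.9 + 284.1 = -297.8
(Excluded from the trade balance — secondary income: contributions paid to international organisations 14.0; primary income: interest received on holdings of foreign bonds 71.1, profits repatriated by foreign-owned firms operating domestically 59.0, dividends received from foreign subsidiaries of resident firms 72.8; financial account: borrowing by resident firms from foreign banks 151.8, acquisition of a foreign subsidiary by a resident firm (outward FDI) 111.1, foreign purchases of equities on the domestic stock exchange 83.5, sale of domestic government bonds to non-residents 154.7; capital account: debt forgiveness received from foreign official creditors 33.5.)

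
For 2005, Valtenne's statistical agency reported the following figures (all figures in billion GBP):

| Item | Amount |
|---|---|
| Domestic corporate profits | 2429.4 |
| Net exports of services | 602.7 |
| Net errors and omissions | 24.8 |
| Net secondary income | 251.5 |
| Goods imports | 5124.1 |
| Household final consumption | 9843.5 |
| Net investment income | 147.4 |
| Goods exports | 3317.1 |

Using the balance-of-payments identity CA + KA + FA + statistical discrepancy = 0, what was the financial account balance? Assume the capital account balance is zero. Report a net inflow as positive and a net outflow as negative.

Goods balance = 3317.1 - 5124.1 = -1807.0
Services balance = 602.7
Trade balance (goods + services) = -1807.0 + 602.7 = -1204.3
Net primary income = 147.4
Net secondary income = 251.5
Current account = -1204.3 + 147.4 + 251.5 = -805.4
Financial account = -(-805.4 + 24.8) = 780.6

780.6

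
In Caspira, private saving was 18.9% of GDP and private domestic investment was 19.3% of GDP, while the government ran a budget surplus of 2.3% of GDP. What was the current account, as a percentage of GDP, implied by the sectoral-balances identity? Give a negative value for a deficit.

1.9

By the sectoral-balances identity, CA = (S_private - I) + (T - G).
Private balance = 18.9 - 19.3 = -0.4
Government balance (T - G) = 2.3
CA = -0.4 + 2.3 = 1.9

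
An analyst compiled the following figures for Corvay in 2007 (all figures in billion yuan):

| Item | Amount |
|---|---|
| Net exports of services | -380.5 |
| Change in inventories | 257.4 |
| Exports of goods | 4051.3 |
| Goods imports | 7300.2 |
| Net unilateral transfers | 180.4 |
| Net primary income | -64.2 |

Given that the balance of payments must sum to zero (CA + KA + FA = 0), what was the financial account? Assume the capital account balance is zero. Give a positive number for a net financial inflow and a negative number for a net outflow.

3513.2

Goods balance = 4051.3 - 7300.2 = -3248.9
Services balance = -380.5
Trade balance (goods + services) = -3248.9 + (-380.5) = -3629.4
Net primary income = -64.2
Net secondary income = 180.4
Current account = -3629.4 + (-64.2) + 180.4 = -3513.2
Financial account = -(-3513.2) = 3513.2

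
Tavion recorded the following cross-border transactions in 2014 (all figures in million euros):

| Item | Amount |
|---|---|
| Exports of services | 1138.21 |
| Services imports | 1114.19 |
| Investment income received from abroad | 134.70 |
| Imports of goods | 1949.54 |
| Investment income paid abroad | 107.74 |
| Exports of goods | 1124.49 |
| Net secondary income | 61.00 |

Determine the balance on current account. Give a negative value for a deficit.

-713.07

Goods balance = 1124.49 - 1949.54 = -825.05
Services balance = 1138.21 - 1114.19 = 24.02
Trade balance (goods + services) = -825.05 + 24.02 = -801.03
Net primary income = 134.70 - 107.74 = 26.96
Net secondary income = 61.00
Current account = -801.03 + 26.96 + 61.00 = -713.07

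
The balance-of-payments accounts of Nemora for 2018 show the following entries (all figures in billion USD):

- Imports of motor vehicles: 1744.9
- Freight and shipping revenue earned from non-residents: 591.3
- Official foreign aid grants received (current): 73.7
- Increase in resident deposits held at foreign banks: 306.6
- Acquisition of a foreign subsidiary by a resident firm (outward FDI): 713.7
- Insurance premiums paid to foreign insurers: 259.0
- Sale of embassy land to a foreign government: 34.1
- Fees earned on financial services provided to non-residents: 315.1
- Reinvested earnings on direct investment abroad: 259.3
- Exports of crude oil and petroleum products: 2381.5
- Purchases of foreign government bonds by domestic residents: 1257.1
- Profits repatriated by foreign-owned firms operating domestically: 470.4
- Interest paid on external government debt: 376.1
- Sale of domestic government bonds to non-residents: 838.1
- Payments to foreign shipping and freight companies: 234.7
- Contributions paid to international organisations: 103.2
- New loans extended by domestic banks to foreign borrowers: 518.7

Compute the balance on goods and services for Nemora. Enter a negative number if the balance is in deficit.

Goods: -1744.9 + 2381.5 = 636.6
Services: -259.0 - 234.7 + 315.1 + 591.3 = 412.7
Trade balance = 636.6 + 412.7 = 1049.3
(Excluded from the trade balance — secondary income: official foreign aid grants received (current) 73.7, contributions paid to international organisations 103.2; financial account: increase in resident deposits held at foreign banks 306.6, acquisition of a foreign subsidiary by a resident firm (outward FDI) 713.7, purchases of foreign government bonds by domestic residents 1257.1, sale of domestic government bonds to non-residents 838.1, new loans extended by domestic banks to foreign borrowers 518.7; capital account: sale of embassy land to a foreign government 34.1; primary income: reinvested earnings on direct investment abroad 259.3, profits repatriated by foreign-owned firms operating domestically 470.4, interest paid on external government debt 376.1.)

1049.3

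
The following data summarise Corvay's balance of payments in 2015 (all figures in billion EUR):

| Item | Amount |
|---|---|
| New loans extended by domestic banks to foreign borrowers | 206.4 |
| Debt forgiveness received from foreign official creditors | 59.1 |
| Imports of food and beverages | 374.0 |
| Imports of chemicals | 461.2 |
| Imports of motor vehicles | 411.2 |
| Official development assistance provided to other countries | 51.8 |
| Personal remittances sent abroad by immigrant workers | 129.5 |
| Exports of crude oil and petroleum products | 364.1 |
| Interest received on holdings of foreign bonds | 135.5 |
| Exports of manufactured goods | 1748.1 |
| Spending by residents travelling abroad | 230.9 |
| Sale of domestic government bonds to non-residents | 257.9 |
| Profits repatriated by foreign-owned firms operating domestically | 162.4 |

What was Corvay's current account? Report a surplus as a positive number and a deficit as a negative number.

426.7

Goods: -374.0 + 364.1 + 1748.1 - 461.2 - 411.2 = 865.8
Services: -230.9
Primary income: -162.4 + 135.5 = -26.9
Secondary income: -51.8 - 129.5 = -181.3
Current account = 865.8 + (-230.9) + (-26.9) + (-181.3) = 426.7
(Excluded from the current account — financial account: new loans extended by domestic banks to foreign borrowers 206.4, sale of domestic government bonds to non-residents 257.9; capital account: debt forgiveness received from foreign official creditors 59.1.)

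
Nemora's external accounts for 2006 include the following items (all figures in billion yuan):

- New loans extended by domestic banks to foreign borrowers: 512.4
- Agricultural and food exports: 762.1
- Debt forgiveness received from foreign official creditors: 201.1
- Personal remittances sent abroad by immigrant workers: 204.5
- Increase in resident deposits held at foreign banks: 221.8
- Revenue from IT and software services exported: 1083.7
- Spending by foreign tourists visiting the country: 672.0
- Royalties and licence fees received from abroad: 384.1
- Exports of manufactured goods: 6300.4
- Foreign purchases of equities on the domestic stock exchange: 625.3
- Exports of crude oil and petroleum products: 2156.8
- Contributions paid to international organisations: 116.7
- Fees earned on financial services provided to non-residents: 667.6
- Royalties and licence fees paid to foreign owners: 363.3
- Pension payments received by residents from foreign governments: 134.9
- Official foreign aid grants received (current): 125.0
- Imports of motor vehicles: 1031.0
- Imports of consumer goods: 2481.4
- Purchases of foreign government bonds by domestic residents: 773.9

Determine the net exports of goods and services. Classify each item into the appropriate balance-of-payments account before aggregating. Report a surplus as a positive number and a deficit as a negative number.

Goods: -2481.4 + 2156.8 + 6300.4 - 1031.0 + 762.1 = 5706.9
Services: 667.6 - 363.3 + 1083.7 + 384.1 + 672.0 = 2444.1
Trade balance = 5706.9 + 2444.1 = 8151.0
(Excluded from the trade balance — financial account: new loans extended by domestic banks to foreign borrowers 512.4, increase in resident deposits held at foreign banks 221.8, foreign purchases of equities on the domestic stock exchange 625.3, purchases of foreign government bonds by domestic residents 773.9; capital account: debt forgiveness received from foreign official creditors 201.1; secondary income: personal remittances sent abroad by immigrant workers 204.5, contributions paid to international organisations 116.7, pension payments received by residents from foreign governments 134.9, official foreign aid grants received (current) 125.0.)

8151.0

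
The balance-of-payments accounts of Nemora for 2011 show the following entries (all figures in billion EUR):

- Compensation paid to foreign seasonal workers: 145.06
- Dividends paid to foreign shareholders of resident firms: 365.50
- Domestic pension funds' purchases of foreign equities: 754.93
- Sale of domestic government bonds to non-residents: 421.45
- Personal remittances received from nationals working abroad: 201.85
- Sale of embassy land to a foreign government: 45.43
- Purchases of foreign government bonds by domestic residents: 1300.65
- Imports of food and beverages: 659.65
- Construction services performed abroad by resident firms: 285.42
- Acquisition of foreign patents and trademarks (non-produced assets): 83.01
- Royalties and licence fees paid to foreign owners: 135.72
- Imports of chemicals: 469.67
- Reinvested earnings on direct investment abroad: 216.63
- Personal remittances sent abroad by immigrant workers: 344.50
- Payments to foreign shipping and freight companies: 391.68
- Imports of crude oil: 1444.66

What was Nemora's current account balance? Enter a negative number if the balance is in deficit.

-3252.54

Goods: -1444.66 - 469.67 - 659.65 = -2573.98
Services: 285.42 - 391.68 - 135.72 = -241.98
Primary income: -145.06 - 365.50 + 216.63 = -293.93
Secondary income: 201.85 - 344.50 = -142.65
Current account = (-2573.98) + (-241.98) + (-293.93) + (-142.65) = -3252.54
(Excluded from the current account — financial account: domestic pension funds' purchases of foreign equities 754.93, sale of domestic government bonds to non-residents 421.45, purchases of foreign government bonds by domestic residents 1300.65; capital account: sale of embassy land to a foreign government 45.43, acquisition of foreign patents and trademarks (non-produced assets) 83.01.)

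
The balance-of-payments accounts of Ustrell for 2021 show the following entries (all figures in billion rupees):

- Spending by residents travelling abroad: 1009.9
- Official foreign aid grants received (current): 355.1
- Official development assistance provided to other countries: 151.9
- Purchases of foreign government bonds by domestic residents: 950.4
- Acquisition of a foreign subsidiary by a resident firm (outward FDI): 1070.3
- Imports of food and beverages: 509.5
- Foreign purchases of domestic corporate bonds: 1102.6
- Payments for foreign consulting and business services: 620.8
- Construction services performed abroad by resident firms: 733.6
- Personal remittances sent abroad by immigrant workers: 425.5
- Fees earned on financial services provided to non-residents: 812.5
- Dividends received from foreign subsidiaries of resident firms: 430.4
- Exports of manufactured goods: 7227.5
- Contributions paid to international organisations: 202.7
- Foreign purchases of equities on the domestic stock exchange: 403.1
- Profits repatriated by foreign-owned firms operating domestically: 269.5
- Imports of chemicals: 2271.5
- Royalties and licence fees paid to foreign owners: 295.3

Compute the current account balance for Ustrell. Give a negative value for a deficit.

Goods: 7227.5 - 2271.5 - 509.5 = 4446.5
Services: -295.3 + 812.5 - 1009.9 - 620.8 + 733.6 = -379.9
Primary income: 430.4 - 269.5 = 160.9
Secondary income: -425.5 - 151.9 + 355.1 - 202.7 = -425.0
Current account = 4446.5 + (-379.9) + 160.9 + (-425.0) = 3802.5
(Excluded from the current account — financial account: purchases of foreign government bonds by domestic residents 950.4, acquisition of a foreign subsidiary by a resident firm (outward FDI) 1070.3, foreign purchases of domestic corporate bonds 1102.6, foreign purchases of equities on the domestic stock exchange 403.1.)

3802.5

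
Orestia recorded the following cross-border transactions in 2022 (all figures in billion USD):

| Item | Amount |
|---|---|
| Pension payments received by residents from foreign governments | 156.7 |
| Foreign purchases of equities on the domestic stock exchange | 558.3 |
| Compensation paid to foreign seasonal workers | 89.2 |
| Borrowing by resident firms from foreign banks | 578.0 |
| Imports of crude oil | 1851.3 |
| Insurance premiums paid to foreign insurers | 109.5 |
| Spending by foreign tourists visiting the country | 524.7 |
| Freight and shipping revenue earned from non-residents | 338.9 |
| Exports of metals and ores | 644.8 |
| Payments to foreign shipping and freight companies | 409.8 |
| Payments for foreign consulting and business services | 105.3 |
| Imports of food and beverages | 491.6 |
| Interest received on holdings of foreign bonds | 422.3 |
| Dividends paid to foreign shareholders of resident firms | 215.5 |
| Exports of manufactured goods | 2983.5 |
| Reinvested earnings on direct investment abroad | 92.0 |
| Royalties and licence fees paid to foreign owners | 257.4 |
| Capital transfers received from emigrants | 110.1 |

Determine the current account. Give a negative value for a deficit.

Goods: 644.8 + 2983.5 - 491.6 - 1851.3 = 1285.4
Services: -409.8 - 105.3 + 338.9 + 524.7 - 257.4 - 109.5 = -18.4
Primary income: 422.3 - 89.2 + 92.0 - 215.5 = 209.6
Secondary income: 156.7
Current account = 1285.4 + (-18.4) + 209.6 + 156.7 = 1633.3
(Excluded from the current account — financial account: foreign purchases of equities on the domestic stock exchange 558.3, borrowing by resident firms from foreign banks 578.0; capital account: capital transfers received from emigrants 110.1.)

1633.3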